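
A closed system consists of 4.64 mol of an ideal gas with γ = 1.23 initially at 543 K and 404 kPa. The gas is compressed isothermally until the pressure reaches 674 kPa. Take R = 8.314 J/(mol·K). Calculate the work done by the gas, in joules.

V₁ = nRT₁/P₁ = 4.64×8.314×543/404 = 51.8 L.
Isothermal: T stays 543 K; PV = const ⇒ V₂ = 31.1 L, P₂ = 674 kPa.
W = nRT ln(V₂/V₁) = 4.64×8.314×543×ln(0.599) = -10700 J.

-10700 J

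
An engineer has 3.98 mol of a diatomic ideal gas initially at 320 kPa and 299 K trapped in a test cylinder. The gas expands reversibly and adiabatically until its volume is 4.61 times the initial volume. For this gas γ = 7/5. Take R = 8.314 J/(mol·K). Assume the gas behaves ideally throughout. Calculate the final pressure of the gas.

V₁ = nRT₁/P₁ = 3.98×8.314×299/320 = 30.9 L.
Adiabatic: TV^(γ−1) = const ⇒ T₂ = 299×(0.217)^0.400 = 162 K; PV^γ = const ⇒ P₂ = 37.7 kPa.

37.7 kPa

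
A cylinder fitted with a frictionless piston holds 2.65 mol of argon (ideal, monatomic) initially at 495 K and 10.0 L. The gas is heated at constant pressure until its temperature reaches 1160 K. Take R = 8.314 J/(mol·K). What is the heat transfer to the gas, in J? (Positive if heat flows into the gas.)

P₁ = nRT₁/V₁ = 2.65×8.314×495/10.0 = 1090 kPa.
Isobaric: P stays 1090 kPa; V/T = const ⇒ T₂ = 1160 K, V₂ = 23.4 L.
W = PΔV = 1090×(23.4−10.0) kPa·L = 14700 J.
ΔU = nCvΔT = 2.65×12.5×(1160−495) = 22000 J.
Q = ΔU + W = nCpΔT = 36600 J.

36600 J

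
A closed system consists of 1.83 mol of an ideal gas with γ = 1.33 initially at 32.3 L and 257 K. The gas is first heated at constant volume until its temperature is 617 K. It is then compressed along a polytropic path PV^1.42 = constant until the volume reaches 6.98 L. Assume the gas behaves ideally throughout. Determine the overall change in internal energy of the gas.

42300 J

P₁ = nRT₁/V₁ = 1.83×8.314×257/32.3 = 121 kPa.
Step 1 — Isochoric: V stays 32.3 L; P/T = const ⇒ T₂ = 617 K, P₂ = 291 kPa.
W = 0 (no volume change).
ΔU = nCvΔT = 1.83×25.2×(617−257) = 16600 J.
Q = ΔU = 16600 J.
State after step 1: P = 291 kPa, V = 32.3 L, T = 617 K.
Step 2 — Polytropic n=1.42: T₂ = T₁(V₁/V₂)^(n−1) = 617×(4.63)^0.42 = 1170 K; P₂ = P₁(V₁/V₂)^n = 2560 kPa.
W = (P₁V₁−P₂V₂)/(n−1) = (291×32.3−2560×6.98)/0.42 = -20200 J.
ΔU = nCvΔT = 1.83×25.2×(1170−617) = 25700 J.
Q = ΔU + W = 5500 J.
Net over both steps: W = -20200 J, Q = 22100 J, ΔU = 42300 J.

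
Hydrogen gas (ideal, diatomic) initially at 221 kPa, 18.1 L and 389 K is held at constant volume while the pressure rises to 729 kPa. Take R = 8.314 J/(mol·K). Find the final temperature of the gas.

Isochoric: V stays 18.1 L; P/T = const ⇒ T₂ = 1280 K, P₂ = 729 kPa.

1280 K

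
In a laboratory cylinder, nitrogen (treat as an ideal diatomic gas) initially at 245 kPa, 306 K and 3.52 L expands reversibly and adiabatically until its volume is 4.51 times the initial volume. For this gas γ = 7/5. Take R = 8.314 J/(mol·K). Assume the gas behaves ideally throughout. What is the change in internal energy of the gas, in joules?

-976 J

n = P₁V₁/(RT₁) = 245×3.52/(8.314×306) = 0.339 mol.
Adiabatic: TV^(γ−1) = const ⇒ T₂ = 306×(0.222)^0.400 = 168 K; PV^γ = const ⇒ P₂ = 29.7 kPa.
For an ideal gas ΔU = nCvΔT with Cv = (5/2)R = 20.8 J/(mol·K).
ΔU = 0.339×20.8×(168−306) = -976 J.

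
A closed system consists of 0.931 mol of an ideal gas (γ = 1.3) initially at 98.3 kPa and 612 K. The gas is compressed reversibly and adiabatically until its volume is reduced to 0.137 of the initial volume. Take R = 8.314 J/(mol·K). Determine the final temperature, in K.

1110 K

V₁ = nRT₁/P₁ = 0.931×8.314×612/98.3 = 48.2 L.
Adiabatic: TV^(γ−1) = const ⇒ T₂ = 612×(7.30)^0.300 = 1110 K; PV^γ = const ⇒ P₂ = 1300 kPa.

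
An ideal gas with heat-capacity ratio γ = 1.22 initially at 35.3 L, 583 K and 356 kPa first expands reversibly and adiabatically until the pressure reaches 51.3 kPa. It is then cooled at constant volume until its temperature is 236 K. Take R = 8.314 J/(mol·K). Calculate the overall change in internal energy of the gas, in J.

n = P₁V₁/(RT₁) = 356×35.3/(8.314×583) = 2.59 mol.
Step 1 — Adiabatic: T₂/T₁ = (P₂/P₁)^((γ−1)/γ) ⇒ T₂ = 583×(0.144)^0.180 = 411 K; V₂ = 173 L.
ΔU = nCvΔT = 2.59×37.8×(411−583) = -16800 J.
Q = 0 for an adiabatic process, so W = −ΔU = 16800 J.
State after step 1: P = 51.3 kPa, V = 173 L, T = 411 K.
Step 2 — Isochoric: V stays 173 L; P/T = const ⇒ T₂ = 236 K, P₂ = 29.4 kPa.
W = 0 (no volume change).
ΔU = nCvΔT = 2.59×37.8×(236−411) = -17200 J.
Q = ΔU = -17200 J.
Net over both steps: W = 16800 J, Q = -17200 J, ΔU = -34000 J.

-34000 J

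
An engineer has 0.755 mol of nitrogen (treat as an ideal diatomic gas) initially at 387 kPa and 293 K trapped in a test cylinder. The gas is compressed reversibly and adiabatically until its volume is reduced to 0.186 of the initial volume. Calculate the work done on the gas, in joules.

V₁ = nRT₁/P₁ = 0.755×8.314×293/387 = 4.75 L.
Adiabatic: TV^(γ−1) = const ⇒ T₂ = 293×(5.38)^0.400 = 574 K; PV^γ = const ⇒ P₂ = 4080 kPa.
ΔU = nCvΔT = 0.755×20.8×(574−293) = 4410 J.
Q = 0 for an adiabatic process, so W = −ΔU = -4410 J.
Work done on the gas = −W_by = 4410 J.

4410 J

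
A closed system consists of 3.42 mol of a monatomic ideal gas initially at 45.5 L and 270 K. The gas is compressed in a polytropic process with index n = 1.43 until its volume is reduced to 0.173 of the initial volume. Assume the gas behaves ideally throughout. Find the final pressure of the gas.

P₁ = nRT₁/V₁ = 3.42×8.314×270/45.5 = 169 kPa.
Polytropic n=1.43: T₂ = T₁(V₁/V₂)^(n−1) = 270×(5.78)^0.43 = 574 K; P₂ = P₁(V₁/V₂)^n = 2070 kPa.

2070 kPa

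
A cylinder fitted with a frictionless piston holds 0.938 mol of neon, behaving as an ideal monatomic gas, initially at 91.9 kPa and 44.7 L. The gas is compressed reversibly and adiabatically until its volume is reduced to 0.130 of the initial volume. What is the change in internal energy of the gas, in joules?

T₁ = P₁V₁/(nR) = 91.9×44.7/(0.938×8.314) = 527 K.
Adiabatic: TV^(γ−1) = const ⇒ T₂ = 527×(7.69)^0.667 = 2050 K; PV^γ = const ⇒ P₂ = 2750 kPa.
For an ideal gas ΔU = nCvΔT with Cv = (3/2)R = 12.5 J/(mol·K).
ΔU = 0.938×12.5×(2050−527) = 17800 J.

17800 J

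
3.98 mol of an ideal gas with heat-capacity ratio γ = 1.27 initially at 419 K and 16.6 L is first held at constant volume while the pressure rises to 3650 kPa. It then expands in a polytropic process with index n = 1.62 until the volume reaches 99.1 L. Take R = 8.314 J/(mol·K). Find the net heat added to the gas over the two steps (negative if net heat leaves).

P₁ = nRT₁/V₁ = 3.98×8.314×419/16.6 = 835 kPa.
Step 1 — Isochoric: V stays 16.6 L; P/T = const ⇒ T₂ = 1830 K, P₂ = 3650 kPa.
W = 0 (no volume change).
ΔU = nCvΔT = 3.98×30.8×(1830−419) = 173000 J.
Q = ΔU = 173000 J.
State after step 1: P = 3650 kPa, V = 16.6 L, T = 1830 K.
Step 2 — Polytropic n=1.62: T₂ = T₁(V₁/V₂)^(n−1) = 1830×(0.168)^0.62 = 605 K; P₂ = P₁(V₁/V₂)^n = 202 kPa.
W = (P₁V₁−P₂V₂)/(n−1) = (3650×16.6−202×99.1)/0.62 = 65400 J.
ΔU = nCvΔT = 3.98×30.8×(605−1830) = -150000 J.
Q = ΔU + W = -84800 J.
Net over both steps: W = 65400 J, Q = 88200 J, ΔU = 22800 J.

88200 J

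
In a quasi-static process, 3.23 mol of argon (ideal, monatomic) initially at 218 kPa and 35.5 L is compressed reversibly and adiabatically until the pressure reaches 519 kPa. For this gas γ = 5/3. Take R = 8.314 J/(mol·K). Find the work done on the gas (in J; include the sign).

T₁ = P₁V₁/(nR) = 218×35.5/(3.23×8.314) = 288 K.
Adiabatic: T₂/T₁ = (P₂/P₁)^((γ−1)/γ) ⇒ T₂ = 288×(2.38)^0.400 = 408 K; V₂ = 21.1 L.
ΔU = nCvΔT = 3.23×12.5×(408−288) = 4810 J.
Q = 0 for an adiabatic process, so W = −ΔU = -4810 J.
Work done on the gas = −W_by = 4810 J.

4810 J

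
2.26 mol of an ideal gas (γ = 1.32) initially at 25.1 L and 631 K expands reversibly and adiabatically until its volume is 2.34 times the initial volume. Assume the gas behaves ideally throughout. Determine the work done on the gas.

P₁ = nRT₁/V₁ = 2.26×8.314×631/25.1 = 472 kPa.
Adiabatic: TV^(γ−1) = const ⇒ T₂ = 631×(0.427)^0.320 = 481 K; PV^γ = const ⇒ P₂ = 154 kPa.
ΔU = nCvΔT = 2.26×26.0×(481−631) = -8820 J.
Q = 0 for an adiabatic process, so W = −ΔU = 8820 J.
Work done on the gas = −W_by = -8820 J.

-8820 J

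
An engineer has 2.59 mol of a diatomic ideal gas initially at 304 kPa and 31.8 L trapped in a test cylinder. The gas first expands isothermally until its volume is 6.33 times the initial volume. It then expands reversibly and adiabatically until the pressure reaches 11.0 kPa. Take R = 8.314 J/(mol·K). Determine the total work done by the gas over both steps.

T₁ = P₁V₁/(nR) = 304×31.8/(2.59×8.314) = 449 K.
Step 1 — Isothermal: T stays 449 K; PV = const ⇒ V₂ = 201 L, P₂ = 48.0 kPa.
ΔU = 0 (ideal gas, T constant).
W = nRT ln(V₂/V₁) = 2.59×8.314×449×ln(6.33) = 17800 J.
Q = ΔU + W = 17800 J.
State after step 1: P = 48.0 kPa, V = 201 L, T = 449 K.
Step 2 — Adiabatic: T₂/T₁ = (P₂/P₁)^((γ−1)/γ) ⇒ T₂ = 449×(0.229)^0.286 = 295 K; V₂ = 577 L.
ΔU = nCvΔT = 2.59×20.8×(295−449) = -8310 J.
Q = 0 for an adiabatic process, so W = −ΔU = 8310 J.
Net over both steps: W = 26100 J, Q = 17800 J, ΔU = -8310 J.

26100 J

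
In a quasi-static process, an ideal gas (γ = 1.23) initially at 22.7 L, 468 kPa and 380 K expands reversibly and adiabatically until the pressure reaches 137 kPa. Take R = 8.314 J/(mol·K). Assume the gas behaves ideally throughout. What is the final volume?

Adiabatic: T₂/T₁ = (P₂/P₁)^((γ−1)/γ) ⇒ T₂ = 380×(0.293)^0.187 = 302 K; V₂ = 61.6 L.

61.6 L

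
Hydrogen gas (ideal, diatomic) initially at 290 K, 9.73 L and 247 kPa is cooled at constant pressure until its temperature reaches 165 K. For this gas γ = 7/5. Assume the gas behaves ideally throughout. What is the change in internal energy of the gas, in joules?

-2590 J

n = P₁V₁/(RT₁) = 247×9.73/(8.314×290) = 0.997 mol.
Isobaric: P stays 247 kPa; V/T = const ⇒ T₂ = 165 K, V₂ = 5.54 L.
For an ideal gas ΔU = nCvΔT with Cv = (5/2)R = 20.8 J/(mol·K).
ΔU = 0.997×20.8×(165−290) = -2590 J.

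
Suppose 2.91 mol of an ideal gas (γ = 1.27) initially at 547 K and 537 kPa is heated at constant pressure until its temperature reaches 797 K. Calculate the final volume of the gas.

V₁ = nRT₁/P₁ = 2.91×8.314×547/537 = 24.6 L.
Isobaric: P stays 537 kPa; V/T = const ⇒ T₂ = 797 K, V₂ = 35.9 L.

35.9 L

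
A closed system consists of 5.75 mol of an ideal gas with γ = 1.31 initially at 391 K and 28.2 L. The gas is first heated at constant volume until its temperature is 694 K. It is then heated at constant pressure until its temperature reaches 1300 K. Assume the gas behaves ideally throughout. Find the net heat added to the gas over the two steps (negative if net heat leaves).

P₁ = nRT₁/V₁ = 5.75×8.314×391/28.2 = 663 kPa.
Step 1 — Isochoric: V stays 28.2 L; P/T = const ⇒ T₂ = 694 K, P₂ = 1180 kPa.
W = 0 (no volume change).
ΔU = nCvΔT = 5.75×26.8×(694−391) = 46700 J.
Q = ΔU = 46700 J.
State after step 1: P = 1180 kPa, V = 28.2 L, T = 694 K.
Step 2 — Isobaric: P stays 1180 kPa; V/T = const ⇒ T₂ = 1300 K, V₂ = 52.8 L.
W = PΔV = 1180×(52.8−28.2) kPa·L = 29000 J.
ΔU = nCvΔT = 5.75×26.8×(1300−694) = 93500 J.
Q = ΔU + W = nCpΔT = 122000 J.
Net over both steps: W = 29000 J, Q = 169000 J, ΔU = 140000 J.

169000 J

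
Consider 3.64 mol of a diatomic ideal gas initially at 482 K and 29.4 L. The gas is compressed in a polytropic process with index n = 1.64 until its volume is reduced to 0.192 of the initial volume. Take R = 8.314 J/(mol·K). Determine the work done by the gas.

-42700 J

P₁ = nRT₁/V₁ = 3.64×8.314×482/29.4 = 496 kPa.
Polytropic n=1.64: T₂ = T₁(V₁/V₂)^(n−1) = 482×(5.21)^0.64 = 1390 K; P₂ = P₁(V₁/V₂)^n = 7430 kPa.
W = (P₁V₁−P₂V₂)/(n−1) = (496×29.4−7430×5.64)/0.64 = -42700 J.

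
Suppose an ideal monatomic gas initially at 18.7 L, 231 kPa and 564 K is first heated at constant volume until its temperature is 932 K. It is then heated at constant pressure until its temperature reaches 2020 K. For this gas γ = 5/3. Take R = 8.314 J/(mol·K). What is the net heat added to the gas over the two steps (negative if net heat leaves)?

25100 J

n = P₁V₁/(RT₁) = 231×18.7/(8.314×564) = 0.921 mol.
Step 1 — Isochoric: V stays 18.7 L; P/T = const ⇒ T₂ = 932 K, P₂ = 382 kPa.
W = 0 (no volume change).
ΔU = nCvΔT = 0.921×12.5×(932−564) = 4230 J.
Q = ΔU = 4230 J.
State after step 1: P = 382 kPa, V = 18.7 L, T = 932 K.
Step 2 — Isobaric: P stays 382 kPa; V/T = const ⇒ T₂ = 2020 K, V₂ = 40.5 L.
W = PΔV = 382×(40.5−18.7) kPa·L = 8330 J.
ΔU = nCvΔT = 0.921×12.5×(2020−932) = 12500 J.
Q = ΔU + W = nCpΔT = 20800 J.
Net over both steps: W = 8330 J, Q = 25100 J, ΔU = 16700 J.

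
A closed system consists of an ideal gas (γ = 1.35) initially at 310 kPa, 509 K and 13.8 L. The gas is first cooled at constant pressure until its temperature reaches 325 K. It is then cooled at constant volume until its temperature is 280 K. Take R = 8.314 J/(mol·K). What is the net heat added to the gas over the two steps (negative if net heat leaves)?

-7050 J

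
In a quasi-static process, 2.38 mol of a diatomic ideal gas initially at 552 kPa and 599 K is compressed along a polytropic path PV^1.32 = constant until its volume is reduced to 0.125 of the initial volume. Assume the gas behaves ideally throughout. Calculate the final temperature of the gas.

1170 K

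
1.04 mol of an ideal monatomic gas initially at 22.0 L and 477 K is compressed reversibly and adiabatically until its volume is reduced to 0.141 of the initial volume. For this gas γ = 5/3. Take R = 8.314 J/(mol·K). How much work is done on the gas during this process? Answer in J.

P₁ = nRT₁/V₁ = 1.04×8.314×477/22.0 = 187 kPa.
Adiabatic: TV^(γ−1) = const ⇒ T₂ = 477×(7.09)^0.667 = 1760 K; PV^γ = const ⇒ P₂ = 4910 kPa.
ΔU = nCvΔT = 1.04×12.5×(1760−477) = 16700 J.
Q = 0 for an adiabatic process, so W = −ΔU = -16700 J.
Work done on the gas = −W_by = 16700 J.

16700 J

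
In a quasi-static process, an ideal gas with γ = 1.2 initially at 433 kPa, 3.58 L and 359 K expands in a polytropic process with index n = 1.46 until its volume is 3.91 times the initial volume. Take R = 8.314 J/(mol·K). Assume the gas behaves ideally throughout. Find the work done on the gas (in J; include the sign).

n = P₁V₁/(RT₁) = 433×3.58/(8.314×359) = 0.519 mol.
Polytropic n=1.46: T₂ = T₁(V₁/V₂)^(n−1) = 359×(0.256)^0.46 = 192 K; P₂ = P₁(V₁/V₂)^n = 59.1 kPa.
W = (P₁V₁−P₂V₂)/(n−1) = (433×3.58−59.1×14.0)/0.46 = 1570 J.
Work done on the gas = −W_by = -1570 J.

-1570 J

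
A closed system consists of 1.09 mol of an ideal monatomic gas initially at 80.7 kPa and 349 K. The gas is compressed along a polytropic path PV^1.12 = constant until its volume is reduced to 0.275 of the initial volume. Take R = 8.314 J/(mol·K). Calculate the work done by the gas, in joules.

V₁ = nRT₁/P₁ = 1.09×8.314×349/80.7 = 39.2 L.
Polytropic n=1.12: T₂ = T₁(V₁/V₂)^(n−1) = 349×(3.64)^0.12 = 407 K; P₂ = P₁(V₁/V₂)^n = 343 kPa.
W = (P₁V₁−P₂V₂)/(n−1) = (80.7×39.2−343×10.8)/0.12 = -4420 J.

-4420 J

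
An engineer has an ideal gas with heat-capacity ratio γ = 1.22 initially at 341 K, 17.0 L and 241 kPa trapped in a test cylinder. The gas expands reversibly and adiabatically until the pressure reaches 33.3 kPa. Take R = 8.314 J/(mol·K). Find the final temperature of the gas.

239 K

Adiabatic: T₂/T₁ = (P₂/P₁)^((γ−1)/γ) ⇒ T₂ = 341×(0.138)^0.180 = 239 K; V₂ = 86.1 L.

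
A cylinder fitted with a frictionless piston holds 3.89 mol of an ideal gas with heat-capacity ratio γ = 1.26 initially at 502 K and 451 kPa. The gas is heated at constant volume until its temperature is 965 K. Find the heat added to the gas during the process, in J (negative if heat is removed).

57600 J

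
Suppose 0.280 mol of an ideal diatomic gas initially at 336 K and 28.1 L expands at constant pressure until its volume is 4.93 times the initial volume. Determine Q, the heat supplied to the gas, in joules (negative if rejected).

P₁ = nRT₁/V₁ = 0.280×8.314×336/28.1 = 27.8 kPa.
Isobaric: P stays 27.8 kPa; V/T = const ⇒ T₂ = 1660 K, V₂ = 139 L.
W = PΔV = 27.8×(139−28.1) kPa·L = 3070 J.
ΔU = nCvΔT = 0.280×20.8×(1660−336) = 7680 J.
Q = ΔU + W = nCpΔT = 10800 J.

10800 J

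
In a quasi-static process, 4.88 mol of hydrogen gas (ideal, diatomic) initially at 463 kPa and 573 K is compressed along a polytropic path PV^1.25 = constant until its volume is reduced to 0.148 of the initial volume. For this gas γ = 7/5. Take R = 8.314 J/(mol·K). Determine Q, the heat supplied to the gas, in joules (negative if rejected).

V₁ = nRT₁/P₁ = 4.88×8.314×573/463 = 50.2 L.
Polytropic n=1.25: T₂ = T₁(V₁/V₂)^(n−1) = 573×(6.76)^0.25 = 924 K; P₂ = P₁(V₁/V₂)^n = 5040 kPa.
W = (P₁V₁−P₂V₂)/(n−1) = (463×50.2−5040×7.43)/0.25 = -56900 J.
ΔU = nCvΔT = 4.88×20.8×(924−573) = 35600 J.
Q = ΔU + W = -21400 J.

-21400 J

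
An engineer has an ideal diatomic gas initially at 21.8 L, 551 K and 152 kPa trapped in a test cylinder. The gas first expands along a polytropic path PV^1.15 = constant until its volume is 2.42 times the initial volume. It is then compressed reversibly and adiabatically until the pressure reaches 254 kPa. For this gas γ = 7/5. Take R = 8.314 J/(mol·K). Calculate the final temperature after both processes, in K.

747 K

n = P₁V₁/(RT₁) = 152×21.8/(8.314×551) = 0.723 mol.
Step 1 — Polytropic n=1.15: T₂ = T₁(V₁/V₂)^(n−1) = 551×(0.413)^0.15 = 483 K; P₂ = P₁(V₁/V₂)^n = 55.0 kPa.
W = (P₁V₁−P₂V₂)/(n−1) = (152×21.8−55.0×52.8)/0.15 = 2740 J.
ΔU = nCvΔT = 0.723×20.8×(483−551) = -1030 J.
Q = ΔU + W = 1710 J.
State after step 1: P = 55.0 kPa, V = 52.8 L, T = 483 K.
Step 2 — Adiabatic: T₂/T₁ = (P₂/P₁)^((γ−1)/γ) ⇒ T₂ = 483×(4.62)^0.286 = 747 K; V₂ = 17.7 L.
ΔU = nCvΔT = 0.723×20.8×(747−483) = 3980 J.
Q = 0 for an adiabatic process, so W = −ΔU = -3980 J.
Net over both steps: W = -1230 J, Q = 1710 J, ΔU = 2950 J.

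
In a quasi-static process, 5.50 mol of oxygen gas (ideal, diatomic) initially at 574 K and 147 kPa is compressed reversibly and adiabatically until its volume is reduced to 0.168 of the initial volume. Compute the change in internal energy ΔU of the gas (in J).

V₁ = nRT₁/P₁ = 5.50×8.314×574/147 = 179 L.
Adiabatic: TV^(γ−1) = const ⇒ T₂ = 574×(5.95)^0.400 = 1170 K; PV^γ = const ⇒ P₂ = 1790 kPa.
For an ideal gas ΔU = nCvΔT with Cv = (5/2)R = 20.8 J/(mol·K).
ΔU = 5.50×20.8×(1170−574) = 68300 J.

68300 J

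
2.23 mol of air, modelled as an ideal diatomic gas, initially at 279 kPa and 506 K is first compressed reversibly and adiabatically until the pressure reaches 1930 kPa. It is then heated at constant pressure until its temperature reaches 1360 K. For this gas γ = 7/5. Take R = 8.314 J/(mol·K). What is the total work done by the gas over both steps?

-8390 J

V₁ = nRT₁/P₁ = 2.23×8.314×506/279 = 33.6 L.
Step 1 — Adiabatic: T₂/T₁ = (P₂/P₁)^((γ−1)/γ) ⇒ T₂ = 506×(6.92)^0.286 = 879 K; V₂ = 8.45 L.
ΔU = nCvΔT = 2.23×20.8×(879−506) = 17300 J.
Q = 0 for an adiabatic process, so W = −ΔU = -17300 J.
State after step 1: P = 1930 kPa, V = 8.45 L, T = 879 K.
Step 2 — Isobaric: P stays 1930 kPa; V/T = const ⇒ T₂ = 1360 K, V₂ = 13.1 L.
W = PΔV = 1930×(13.1−8.45) kPa·L = 8910 J.
ΔU = nCvΔT = 2.23×20.8×(1360−879) = 22300 J.
Q = ΔU + W = nCpΔT = 31200 J.
Net over both steps: W = -8390 J, Q = 31200 J, ΔU = 39600 J.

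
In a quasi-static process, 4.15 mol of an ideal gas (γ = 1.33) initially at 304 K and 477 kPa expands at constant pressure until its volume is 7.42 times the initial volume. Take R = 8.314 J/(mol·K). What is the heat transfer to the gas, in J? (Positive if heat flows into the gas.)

V₁ = nRT₁/P₁ = 4.15×8.314×304/477 = 22.0 L.
Isobaric: P stays 477 kPa; V/T = const ⇒ T₂ = 2260 K, V₂ = 163 L.
W = PΔV = 477×(163−22.0) kPa·L = 67300 J.
ΔU = nCvΔT = 4.15×25.2×(2260−304) = 204000 J.
Q = ΔU + W = nCpΔT = 271000 J.

271000 J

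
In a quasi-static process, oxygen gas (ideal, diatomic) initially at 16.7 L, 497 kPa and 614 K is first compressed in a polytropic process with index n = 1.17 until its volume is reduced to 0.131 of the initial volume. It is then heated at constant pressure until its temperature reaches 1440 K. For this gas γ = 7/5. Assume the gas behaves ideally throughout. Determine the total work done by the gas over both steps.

-12400 J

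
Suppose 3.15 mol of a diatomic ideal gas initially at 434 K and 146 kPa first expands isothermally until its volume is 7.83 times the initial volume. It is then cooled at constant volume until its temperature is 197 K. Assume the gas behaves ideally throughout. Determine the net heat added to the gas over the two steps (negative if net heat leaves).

7870 J

V₁ = nRT₁/P₁ = 3.15×8.314×434/146 = 77.8 L.
Step 1 — Isothermal: T stays 434 K; PV = const ⇒ V₂ = 610 L, P₂ = 18.6 kPa.
ΔU = 0 (ideal gas, T constant).
W = nRT ln(V₂/V₁) = 3.15×8.314×434×ln(7.83) = 23400 J.
Q = ΔU + W = 23400 J.
State after step 1: P = 18.6 kPa, V = 610 L, T = 434 K.
Step 2 — Isochoric: V stays 610 L; P/T = const ⇒ T₂ = 197 K, P₂ = 8.46 kPa.
W = 0 (no volume change).
ΔU = nCvΔT = 3.15×20.8×(197−434) = -15500 J.
Q = ΔU = -15500 J.
Net over both steps: W = 23400 J, Q = 7870 J, ΔU = -15500 J.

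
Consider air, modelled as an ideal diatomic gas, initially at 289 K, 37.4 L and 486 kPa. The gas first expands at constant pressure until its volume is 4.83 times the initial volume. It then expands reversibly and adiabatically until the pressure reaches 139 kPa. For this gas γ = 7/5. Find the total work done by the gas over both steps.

n = P₁V₁/(RT₁) = 486×37.4/(8.314×289) = 7.56 mol.
Step 1 — Isobaric: P stays 486 kPa; V/T = const ⇒ T₂ = 1400 K, V₂ = 181 L.
W = PΔV = 486×(181−37.4) kPa·L = 69600 J.
ΔU = nCvΔT = 7.56×20.8×(1400−289) = 174000 J.
Q = ΔU + W = nCpΔT = 244000 J.
State after step 1: P = 486 kPa, V = 181 L, T = 1400 K.
Step 2 — Adiabatic: T₂/T₁ = (P₂/P₁)^((γ−1)/γ) ⇒ T₂ = 1400×(0.286)^0.286 = 976 K; V₂ = 442 L.
ΔU = nCvΔT = 7.56×20.8×(976−1400) = -66000 J.
Q = 0 for an adiabatic process, so W = −ΔU = 66000 J.
Net over both steps: W = 136000 J, Q = 244000 J, ΔU = 108000 J.

136000 J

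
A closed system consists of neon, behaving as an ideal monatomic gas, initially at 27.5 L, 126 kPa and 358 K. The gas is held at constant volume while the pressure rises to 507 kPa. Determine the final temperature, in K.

Isochoric: V stays 27.5 L; P/T = const ⇒ T₂ = 1440 K, P₂ = 507 kPa.

1440 K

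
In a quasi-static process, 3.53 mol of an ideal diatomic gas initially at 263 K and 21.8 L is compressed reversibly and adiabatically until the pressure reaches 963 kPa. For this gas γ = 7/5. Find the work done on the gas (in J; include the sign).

6390 J

P₁ = nRT₁/V₁ = 3.53×8.314×263/21.8 = 354 kPa.
Adiabatic: T₂/T₁ = (P₂/P₁)^((γ−1)/γ) ⇒ T₂ = 263×(2.72)^0.286 = 350 K; V₂ = 10.7 L.
ΔU = nCvΔT = 3.53×20.8×(350−263) = 6390 J.
Q = 0 for an adiabatic process, so W = −ΔU = -6390 J.
Work done on the gas = −W_by = 6390 J.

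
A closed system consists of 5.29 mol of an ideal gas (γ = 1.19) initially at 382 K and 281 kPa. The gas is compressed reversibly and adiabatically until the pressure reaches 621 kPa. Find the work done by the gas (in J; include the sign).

-11900 J

V₁ = nRT₁/P₁ = 5.29×8.314×382/281 = 59.8 L.
Adiabatic: T₂/T₁ = (P₂/P₁)^((γ−1)/γ) ⇒ T₂ = 382×(2.21)^0.160 = 434 K; V₂ = 30.7 L.
ΔU = nCvΔT = 5.29×43.8×(434−382) = 11900 J.
Q = 0 for an adiabatic process, so W = −ΔU = -11900 J.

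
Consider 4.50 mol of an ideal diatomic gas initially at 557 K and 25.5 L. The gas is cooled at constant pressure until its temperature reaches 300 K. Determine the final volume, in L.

P₁ = nRT₁/V₁ = 4.50×8.314×557/25.5 = 817 kPa.
Isobaric: P stays 817 kPa; V/T = const ⇒ T₂ = 300 K, V₂ = 13.7 L.

13.7 L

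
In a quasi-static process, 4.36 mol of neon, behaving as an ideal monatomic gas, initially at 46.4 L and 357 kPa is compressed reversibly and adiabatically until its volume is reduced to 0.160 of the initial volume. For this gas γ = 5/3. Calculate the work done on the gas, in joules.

59500 J

T₁ = P₁V₁/(nR) = 357×46.4/(4.36×8.314) = 457 K.
Adiabatic: TV^(γ−1) = const ⇒ T₂ = 457×(6.25)^0.667 = 1550 K; PV^γ = const ⇒ P₂ = 7570 kPa.
ΔU = nCvΔT = 4.36×12.5×(1550−457) = 59500 J.
Q = 0 for an adiabatic process, so W = −ΔU = -59500 J.
Work done on the gas = −W_by = 59500 J.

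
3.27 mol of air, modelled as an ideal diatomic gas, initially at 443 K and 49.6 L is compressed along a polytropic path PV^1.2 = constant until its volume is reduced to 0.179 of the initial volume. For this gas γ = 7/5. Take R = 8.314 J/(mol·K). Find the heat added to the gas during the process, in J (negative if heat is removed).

-12400 J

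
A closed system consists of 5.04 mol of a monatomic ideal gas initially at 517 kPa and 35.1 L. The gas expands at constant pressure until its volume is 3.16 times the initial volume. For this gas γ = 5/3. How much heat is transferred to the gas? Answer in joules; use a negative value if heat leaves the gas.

T₁ = P₁V₁/(nR) = 517×35.1/(5.04×8.314) = 433 K.
Isobaric: P stays 517 kPa; V/T = const ⇒ T₂ = 1370 K, V₂ = 111 L.
W = PΔV = 517×(111−35.1) kPa·L = 39200 J.
ΔU = nCvΔT = 5.04×12.5×(1370−433) = 58800 J.
Q = ΔU + W = nCpΔT = 98000 J.

98000 J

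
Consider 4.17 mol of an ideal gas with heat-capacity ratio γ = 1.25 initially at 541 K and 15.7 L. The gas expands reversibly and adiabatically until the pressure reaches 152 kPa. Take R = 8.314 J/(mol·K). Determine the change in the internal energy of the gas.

-25400 J

P₁ = nRT₁/V₁ = 4.17×8.314×541/15.7 = 1190 kPa.
Adiabatic: T₂/T₁ = (P₂/P₁)^((γ−1)/γ) ⇒ T₂ = 541×(0.127)^0.200 = 358 K; V₂ = 81.7 L.
For an ideal gas ΔU = nCvΔT with Cv = R/(γ−1) = 33.3 J/(mol·K).
ΔU = 4.17×33.3×(358−541) = -25400 J.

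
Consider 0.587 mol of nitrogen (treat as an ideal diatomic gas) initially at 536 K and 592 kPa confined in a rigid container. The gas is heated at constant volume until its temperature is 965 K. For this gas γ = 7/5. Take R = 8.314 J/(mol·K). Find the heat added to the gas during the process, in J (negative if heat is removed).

V₁ = nRT₁/P₁ = 0.587×8.314×536/592 = 4.42 L.
Isochoric: V stays 4.42 L; P/T = const ⇒ T₂ = 965 K, P₂ = 1070 kPa.
W = 0 (no volume change).
ΔU = nCvΔT = 0.587×20.8×(965−536) = 5230 J.
Q = ΔU = 5230 J.

5230 J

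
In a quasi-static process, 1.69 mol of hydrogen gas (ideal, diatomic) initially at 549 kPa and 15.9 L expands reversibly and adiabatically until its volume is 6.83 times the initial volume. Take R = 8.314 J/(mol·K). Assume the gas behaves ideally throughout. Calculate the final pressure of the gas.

T₁ = P₁V₁/(nR) = 549×15.9/(1.69×8.314) = 621 K.
Adiabatic: TV^(γ−1) = const ⇒ T₂ = 621×(0.146)^0.400 = 288 K; PV^γ = const ⇒ P₂ = 37.3 kPa.

37.3 kPa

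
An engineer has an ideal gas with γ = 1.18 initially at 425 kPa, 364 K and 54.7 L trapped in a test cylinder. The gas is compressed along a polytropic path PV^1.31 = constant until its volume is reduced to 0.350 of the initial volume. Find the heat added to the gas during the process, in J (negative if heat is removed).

n = P₁V₁/(RT₁) = 425×54.7/(8.314×364) = 7.68 mol.
Polytropic n=1.31: T₂ = T₁(V₁/V₂)^(n−1) = 364×(2.86)^0.31 = 504 K; P₂ = P₁(V₁/V₂)^n = 1680 kPa.
W = (P₁V₁−P₂V₂)/(n−1) = (425×54.7−1680×19.1)/0.31 = -28800 J.
ΔU = nCvΔT = 7.68×46.2×(504−364) = 49700 J.
Q = ΔU + W = 20800 J.

20800 J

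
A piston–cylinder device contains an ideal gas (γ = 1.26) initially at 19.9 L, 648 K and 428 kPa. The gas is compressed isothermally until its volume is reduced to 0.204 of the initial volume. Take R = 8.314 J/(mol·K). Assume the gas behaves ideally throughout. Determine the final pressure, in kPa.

2100 kPa

Isothermal: T stays 648 K; PV = const ⇒ V₂ = 4.06 L, P₂ = 2100 kPa.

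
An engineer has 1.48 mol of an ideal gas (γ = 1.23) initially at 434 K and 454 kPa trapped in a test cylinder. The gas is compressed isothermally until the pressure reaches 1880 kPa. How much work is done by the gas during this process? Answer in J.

-7590 J

V₁ = nRT₁/P₁ = 1.48×8.314×434/454 = 11.8 L.
Isothermal: T stays 434 K; PV = const ⇒ V₂ = 2.84 L, P₂ = 1880 kPa.
W = nRT ln(V₂/V₁) = 1.48×8.314×434×ln(0.241) = -7590 J.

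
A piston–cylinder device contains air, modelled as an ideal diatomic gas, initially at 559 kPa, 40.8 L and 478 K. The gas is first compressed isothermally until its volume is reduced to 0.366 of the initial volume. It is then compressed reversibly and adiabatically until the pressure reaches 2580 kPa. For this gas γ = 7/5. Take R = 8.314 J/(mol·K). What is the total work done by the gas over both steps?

-32100 J

n = P₁V₁/(RT₁) = 559×40.8/(8.314×478) = 5.74 mol.
Step 1 — Isothermal: T stays 478 K; PV = const ⇒ V₂ = 14.9 L, P₂ = 1530 kPa.
ΔU = 0 (ideal gas, T constant).
W = nRT ln(V₂/V₁) = 5.74×8.314×478×ln(0.366) = -22900 J.
Q = ΔU + W = -22900 J.
State after step 1: P = 1530 kPa, V = 14.9 L, T = 478 K.
Step 2 — Adiabatic: T₂/T₁ = (P₂/P₁)^((γ−1)/γ) ⇒ T₂ = 478×(1.69)^0.286 = 555 K; V₂ = 10.3 L.
ΔU = nCvΔT = 5.74×20.8×(555−478) = 9210 J.
Q = 0 for an adiabatic process, so W = −ΔU = -9210 J.
Net over both steps: W = -32100 J, Q = -22900 J, ΔU = 9210 J.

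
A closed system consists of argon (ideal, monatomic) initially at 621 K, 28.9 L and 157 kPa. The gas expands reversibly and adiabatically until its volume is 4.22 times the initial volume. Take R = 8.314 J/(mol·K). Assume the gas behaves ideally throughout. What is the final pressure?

Adiabatic: TV^(γ−1) = const ⇒ T₂ = 621×(0.237)^0.667 = 238 K; PV^γ = const ⇒ P₂ = 14.2 kPa.

14.2 kPa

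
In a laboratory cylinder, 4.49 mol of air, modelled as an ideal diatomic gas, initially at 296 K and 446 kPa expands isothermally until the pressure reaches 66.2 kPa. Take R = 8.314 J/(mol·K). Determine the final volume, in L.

167 L

V₁ = nRT₁/P₁ = 4.49×8.314×296/446 = 24.8 L.
Isothermal: T stays 296 K; PV = const ⇒ V₂ = 167 L, P₂ = 66.2 kPa.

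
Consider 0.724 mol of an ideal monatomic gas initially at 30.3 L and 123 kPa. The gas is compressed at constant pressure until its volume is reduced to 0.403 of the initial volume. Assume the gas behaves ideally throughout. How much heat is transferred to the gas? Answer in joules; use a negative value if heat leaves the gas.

-5560 J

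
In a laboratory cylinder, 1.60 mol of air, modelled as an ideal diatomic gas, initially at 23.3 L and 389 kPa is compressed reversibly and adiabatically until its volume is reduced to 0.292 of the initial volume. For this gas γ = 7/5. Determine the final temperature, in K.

1110 K

T₁ = P₁V₁/(nR) = 389×23.3/(1.60×8.314) = 681 K.
Adiabatic: TV^(γ−1) = const ⇒ T₂ = 681×(3.42)^0.400 = 1110 K; PV^γ = const ⇒ P₂ = 2180 kPa.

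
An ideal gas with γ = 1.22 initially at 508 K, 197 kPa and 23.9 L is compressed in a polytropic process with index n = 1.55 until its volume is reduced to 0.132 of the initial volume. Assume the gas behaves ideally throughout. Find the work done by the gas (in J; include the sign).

n = P₁V₁/(RT₁) = 197×23.9/(8.314×508) = 1.11 mol.
Polytropic n=1.55: T₂ = T₁(V₁/V₂)^(n−1) = 508×(7.58)^0.55 = 1550 K; P₂ = P₁(V₁/V₂)^n = 4550 kPa.
W = (P₁V₁−P₂V₂)/(n−1) = (197×23.9−4550×3.15)/0.55 = -17500 J.

-17500 J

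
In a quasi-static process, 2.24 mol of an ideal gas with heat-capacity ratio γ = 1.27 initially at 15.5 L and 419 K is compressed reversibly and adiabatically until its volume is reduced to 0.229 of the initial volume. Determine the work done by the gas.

P₁ = nRT₁/V₁ = 2.24×8.314×419/15.5 = 503 kPa.
Adiabatic: TV^(γ−1) = const ⇒ T₂ = 419×(4.37)^0.270 = 624 K; PV^γ = const ⇒ P₂ = 3270 kPa.
ΔU = nCvΔT = 2.24×30.8×(624−419) = 14100 J.
Q = 0 for an adiabatic process, so W = −ΔU = -14100 J.

-14100 J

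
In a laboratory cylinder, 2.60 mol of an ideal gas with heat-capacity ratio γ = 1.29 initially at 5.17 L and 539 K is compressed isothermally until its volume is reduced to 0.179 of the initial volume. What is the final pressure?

12600 kPa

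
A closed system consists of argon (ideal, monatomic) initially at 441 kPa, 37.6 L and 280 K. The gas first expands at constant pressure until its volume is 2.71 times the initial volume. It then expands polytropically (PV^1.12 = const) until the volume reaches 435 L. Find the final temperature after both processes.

638 K

n = P₁V₁/(RT₁) = 441×37.6/(8.314×280) = 7.12 mol.
Step 1 — Isobaric: P stays 441 kPa; V/T = const ⇒ T₂ = 759 K, V₂ = 102 L.
W = PΔV = 441×(102−37.6) kPa·L = 28400 J.
ΔU = nCvΔT = 7.12×12.5×(759−280) = 42500 J.
Q = ΔU + W = nCpΔT = 70900 J.
State after step 1: P = 441 kPa, V = 102 L, T = 759 K.
Step 2 — Polytropic n=1.12: T₂ = T₁(V₁/V₂)^(n−1) = 759×(0.234)^0.12 = 638 K; P₂ = P₁(V₁/V₂)^n = 86.8 kPa.
W = (P₁V₁−P₂V₂)/(n−1) = (441×102−86.8×435)/0.12 = 59900 J.
ΔU = nCvΔT = 7.12×12.5×(638−759) = -10800 J.
Q = ΔU + W = 49100 J.
Net over both steps: W = 88200 J, Q = 120000 J, ΔU = 31800 J.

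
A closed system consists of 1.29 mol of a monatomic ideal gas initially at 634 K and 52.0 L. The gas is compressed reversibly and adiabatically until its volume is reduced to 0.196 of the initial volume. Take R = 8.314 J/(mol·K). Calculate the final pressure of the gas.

1980 kPa

P₁ = nRT₁/V₁ = 1.29×8.314×634/52.0 = 131 kPa.
Adiabatic: TV^(γ−1) = const ⇒ T₂ = 634×(5.10)^0.667 = 1880 K; PV^γ = const ⇒ P₂ = 1980 kPa.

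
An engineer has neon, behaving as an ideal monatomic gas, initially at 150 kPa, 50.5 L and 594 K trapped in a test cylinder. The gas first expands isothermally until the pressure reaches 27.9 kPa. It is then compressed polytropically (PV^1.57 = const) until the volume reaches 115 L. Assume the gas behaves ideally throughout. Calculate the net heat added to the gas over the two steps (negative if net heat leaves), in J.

n = P₁V₁/(RT₁) = 150×50.5/(8.314×594) = 1.53 mol.
Step 1 — Isothermal: T stays 594 K; PV = const ⇒ V₂ = 272 L, P₂ = 27.9 kPa.
ΔU = 0 (ideal gas, T constant).
W = nRT ln(V₂/V₁) = 1.53×8.314×594×ln(5.38) = 12700 J.
Q = ΔU + W = 12700 J.
State after step 1: P = 27.9 kPa, V = 272 L, T = 594 K.
Step 2 — Polytropic n=1.57: T₂ = T₁(V₁/V₂)^(n−1) = 594×(2.36)^0.57 = 969 K; P₂ = P₁(V₁/V₂)^n = 107 kPa.
W = (P₁V₁−P₂V₂)/(n−1) = (27.9×272−107×115)/0.57 = -8400 J.
ΔU = nCvΔT = 1.53×12.5×(969−594) = 7180 J.
Q = ΔU + W = -1220 J.
Net over both steps: W = 4350 J, Q = 11500 J, ΔU = 7180 J.

11500 J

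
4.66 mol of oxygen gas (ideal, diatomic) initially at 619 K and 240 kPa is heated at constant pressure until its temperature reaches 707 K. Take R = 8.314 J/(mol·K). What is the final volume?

114 L

V₁ = nRT₁/P₁ = 4.66×8.314×619/240 = 99.9 L.
Isobaric: P stays 240 kPa; V/T = const ⇒ T₂ = 707 K, V₂ = 114 L.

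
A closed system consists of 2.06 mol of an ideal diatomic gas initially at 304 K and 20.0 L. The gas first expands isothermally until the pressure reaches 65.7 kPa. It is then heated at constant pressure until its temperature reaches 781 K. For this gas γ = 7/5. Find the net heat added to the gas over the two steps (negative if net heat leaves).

35800 J

P₁ = nRT₁/V₁ = 2.06×8.314×304/20.0 = 260 kPa.
Step 1 — Isothermal: T stays 304 K; PV = const ⇒ V₂ = 79.2 L, P₂ = 65.7 kPa.
ΔU = 0 (ideal gas, T constant).
W = nRT ln(V₂/V₁) = 2.06×8.314×304×ln(3.96) = 7170 J.
Q = ΔU + W = 7170 J.
State after step 1: P = 65.7 kPa, V = 79.2 L, T = 304 K.
Step 2 — Isobaric: P stays 65.7 kPa; V/T = const ⇒ T₂ = 781 K, V₂ = 204 L.
W = PΔV = 65.7×(204−79.2) kPa·L = 8170 J.
ΔU = nCvΔT = 2.06×20.8×(781−304) = 20400 J.
Q = ΔU + W = nCpΔT = 28600 J.
Net over both steps: W = 15300 J, Q = 35800 J, ΔU = 20400 J.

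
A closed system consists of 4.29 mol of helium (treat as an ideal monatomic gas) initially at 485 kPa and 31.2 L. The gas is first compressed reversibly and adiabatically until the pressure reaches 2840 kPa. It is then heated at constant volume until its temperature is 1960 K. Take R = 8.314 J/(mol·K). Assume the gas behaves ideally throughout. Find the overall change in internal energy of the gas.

T₁ = P₁V₁/(nR) = 485×31.2/(4.29×8.314) = 424 K.
Step 1 — Adiabatic: T₂/T₁ = (P₂/P₁)^((γ−1)/γ) ⇒ T₂ = 424×(5.86)^0.400 = 860 K; V₂ = 10.8 L.
ΔU = nCvΔT = 4.29×12.5×(860−424) = 23300 J.
Q = 0 for an adiabatic process, so W = −ΔU = -23300 J.
State after step 1: P = 2840 kPa, V = 10.8 L, T = 860 K.
Step 2 — Isochoric: V stays 10.8 L; P/T = const ⇒ T₂ = 1960 K, P₂ = 6470 kPa.
W = 0 (no volume change).
ΔU = nCvΔT = 4.29×12.5×(1960−860) = 58800 J.
Q = ΔU = 58800 J.
Net over both steps: W = -23300 J, Q = 58800 J, ΔU = 82200 J.

82200 J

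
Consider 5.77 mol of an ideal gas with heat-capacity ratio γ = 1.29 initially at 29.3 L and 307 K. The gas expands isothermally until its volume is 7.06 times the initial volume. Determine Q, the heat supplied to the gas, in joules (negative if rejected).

28800 J

P₁ = nRT₁/V₁ = 5.77×8.314×307/29.3 = 503 kPa.
Isothermal: T stays 307 K; PV = const ⇒ V₂ = 207 L, P₂ = 71.2 kPa.
ΔU = 0 (ideal gas, T constant).
W = nRT ln(V₂/V₁) = 5.77×8.314×307×ln(7.06) = 28800 J.
Q = ΔU + W = 28800 J.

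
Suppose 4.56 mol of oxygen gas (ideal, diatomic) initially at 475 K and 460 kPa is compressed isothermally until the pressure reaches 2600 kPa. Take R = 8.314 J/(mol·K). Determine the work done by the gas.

-31200 J

V₁ = nRT₁/P₁ = 4.56×8.314×475/460 = 39.1 L.
Isothermal: T stays 475 K; PV = const ⇒ V₂ = 6.93 L, P₂ = 2600 kPa.
W = nRT ln(V₂/V₁) = 4.56×8.314×475×ln(0.177) = -31200 J.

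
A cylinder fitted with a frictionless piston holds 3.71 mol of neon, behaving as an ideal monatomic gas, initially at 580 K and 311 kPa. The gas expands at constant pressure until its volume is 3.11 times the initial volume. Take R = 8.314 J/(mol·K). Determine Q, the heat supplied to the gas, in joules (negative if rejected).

94400 J

V₁ = nRT₁/P₁ = 3.71×8.314×580/311 = 57.5 L.
Isobaric: P stays 311 kPa; V/T = const ⇒ T₂ = 1800 K, V₂ = 179 L.
W = PΔV = 311×(179−57.5) kPa·L = 37700 J.
ΔU = nCvΔT = 3.71×12.5×(1800−580) = 56600 J.
Q = ΔU + W = nCpΔT = 94400 J.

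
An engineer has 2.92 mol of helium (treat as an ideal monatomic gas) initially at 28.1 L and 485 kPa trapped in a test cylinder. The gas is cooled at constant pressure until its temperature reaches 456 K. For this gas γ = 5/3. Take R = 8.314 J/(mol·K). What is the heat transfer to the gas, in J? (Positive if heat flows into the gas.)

T₁ = P₁V₁/(nR) = 485×28.1/(2.92×8.314) = 561 K.
Isobaric: P stays 485 kPa; V/T = const ⇒ T₂ = 456 K, V₂ = 22.8 L.
W = PΔV = 485×(22.8−28.1) kPa·L = -2560 J.
ΔU = nCvΔT = 2.92×12.5×(456−561) = -3840 J.
Q = ΔU + W = nCpΔT = -6400 J.

-6400 J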